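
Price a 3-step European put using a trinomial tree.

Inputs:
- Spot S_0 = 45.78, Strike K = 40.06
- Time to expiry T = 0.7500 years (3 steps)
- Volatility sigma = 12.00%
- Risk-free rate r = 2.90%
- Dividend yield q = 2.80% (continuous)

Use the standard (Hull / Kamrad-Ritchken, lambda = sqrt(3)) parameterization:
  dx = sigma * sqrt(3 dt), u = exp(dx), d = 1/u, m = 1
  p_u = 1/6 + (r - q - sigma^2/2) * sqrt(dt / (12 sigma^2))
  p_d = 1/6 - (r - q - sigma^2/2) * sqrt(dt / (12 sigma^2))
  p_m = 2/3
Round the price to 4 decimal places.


Answer: Price = V(0,0) = 0.2042

Derivation:
dt = T/N = 0.250000; dx = sigma*sqrt(3*dt) = 0.103923
u = exp(dx) = 1.109515; d = 1/u = 0.901295
p_u = 0.159209, p_m = 0.666667, p_d = 0.174124
Discount per step: exp(-r*dt) = 0.992776
Stock lattice S(k, j) with j the centered position index:
  k=0: S(0,+0) = 45.7800
  k=1: S(1,-1) = 41.2613; S(1,+0) = 45.7800; S(1,+1) = 50.7936
  k=2: S(2,-2) = 37.1886; S(2,-1) = 41.2613; S(2,+0) = 45.7800; S(2,+1) = 50.7936; S(2,+2) = 56.3563
  k=3: S(3,-3) = 33.5179; S(3,-2) = 37.1886; S(3,-1) = 41.2613; S(3,+0) = 45.7800; S(3,+1) = 50.7936; S(3,+2) = 56.3563; S(3,+3) = 62.5281
Terminal payoffs V(N, j) = max(K - S_T, 0):
  V(3,-3) = 6.542149; V(3,-2) = 2.871439; V(3,-1) = 0.000000; V(3,+0) = 0.000000; V(3,+1) = 0.000000; V(3,+2) = 0.000000; V(3,+3) = 0.000000
Backward induction: V(k, j) = exp(-r*dt) * [p_u * V(k+1, j+1) + p_m * V(k+1, j) + p_d * V(k+1, j-1)]
  V(2,-2) = exp(-r*dt) * [p_u*0.000000 + p_m*2.871439 + p_d*6.542149] = 3.031381
  V(2,-1) = exp(-r*dt) * [p_u*0.000000 + p_m*0.000000 + p_d*2.871439] = 0.496375
  V(2,+0) = exp(-r*dt) * [p_u*0.000000 + p_m*0.000000 + p_d*0.000000] = 0.000000
  V(2,+1) = exp(-r*dt) * [p_u*0.000000 + p_m*0.000000 + p_d*0.000000] = 0.000000
  V(2,+2) = exp(-r*dt) * [p_u*0.000000 + p_m*0.000000 + p_d*0.000000] = 0.000000
  V(1,-1) = exp(-r*dt) * [p_u*0.000000 + p_m*0.496375 + p_d*3.031381] = 0.852550
  V(1,+0) = exp(-r*dt) * [p_u*0.000000 + p_m*0.000000 + p_d*0.496375] = 0.085806
  V(1,+1) = exp(-r*dt) * [p_u*0.000000 + p_m*0.000000 + p_d*0.000000] = 0.000000
  V(0,+0) = exp(-r*dt) * [p_u*0.000000 + p_m*0.085806 + p_d*0.852550] = 0.204168


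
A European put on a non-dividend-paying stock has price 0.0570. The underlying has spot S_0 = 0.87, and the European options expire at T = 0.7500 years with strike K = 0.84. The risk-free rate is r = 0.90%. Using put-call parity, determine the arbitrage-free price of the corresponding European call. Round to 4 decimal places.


Put-call parity: C - P = S_0 * exp(-qT) - K * exp(-rT).
S_0 * exp(-qT) = 0.8700 * 1.00000000 = 0.87000000
K * exp(-rT) = 0.8400 * 0.99327273 = 0.83434909
C = P + S*exp(-qT) - K*exp(-rT)
C = 0.0570 + 0.87000000 - 0.83434909 = 0.0927

Answer: Call price = 0.0927


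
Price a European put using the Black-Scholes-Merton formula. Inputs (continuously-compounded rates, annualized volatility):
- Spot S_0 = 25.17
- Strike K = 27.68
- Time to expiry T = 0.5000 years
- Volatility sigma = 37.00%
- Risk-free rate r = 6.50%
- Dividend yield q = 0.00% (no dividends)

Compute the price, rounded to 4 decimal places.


Answer: Price = 3.5931

Derivation:
d1 = (ln(S/K) + (r - q + 0.5*sigma^2) * T) / (sigma * sqrt(T)) = -0.10829177
d2 = d1 - sigma * sqrt(T) = -0.36992128
exp(-rT) = 0.96802245; exp(-qT) = 1.00000000
P = K * exp(-rT) * N(-d2) - S_0 * exp(-qT) * N(-d1)
N(-d1) = 0.54311787; N(-d2) = 0.64427943
P = 27.6800 * 0.96802245 * 0.64427943 - 25.1700 * 1.00000000 * 0.54311787 = 3.5931


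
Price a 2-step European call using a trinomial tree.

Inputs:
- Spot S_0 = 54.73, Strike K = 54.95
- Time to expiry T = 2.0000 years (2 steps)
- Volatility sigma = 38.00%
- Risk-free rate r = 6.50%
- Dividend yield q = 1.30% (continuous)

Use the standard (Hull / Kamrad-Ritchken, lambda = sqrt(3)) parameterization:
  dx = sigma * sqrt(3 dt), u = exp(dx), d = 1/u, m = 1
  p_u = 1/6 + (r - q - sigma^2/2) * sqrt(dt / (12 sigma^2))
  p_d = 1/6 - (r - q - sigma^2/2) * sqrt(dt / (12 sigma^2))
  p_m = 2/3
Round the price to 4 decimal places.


Answer: Price = V(0,0) = 11.9905

Derivation:
dt = T/N = 1.000000; dx = sigma*sqrt(3*dt) = 0.658179
u = exp(dx) = 1.931273; d = 1/u = 0.517793
p_u = 0.151321, p_m = 0.666667, p_d = 0.182012
Discount per step: exp(-r*dt) = 0.937067
Stock lattice S(k, j) with j the centered position index:
  k=0: S(0,+0) = 54.7300
  k=1: S(1,-1) = 28.3388; S(1,+0) = 54.7300; S(1,+1) = 105.6986
  k=2: S(2,-2) = 14.6737; S(2,-1) = 28.3388; S(2,+0) = 54.7300; S(2,+1) = 105.6986; S(2,+2) = 204.1328
Terminal payoffs V(N, j) = max(S_T - K, 0):
  V(2,-2) = 0.000000; V(2,-1) = 0.000000; V(2,+0) = 0.000000; V(2,+1) = 50.748565; V(2,+2) = 149.182771
Backward induction: V(k, j) = exp(-r*dt) * [p_u * V(k+1, j+1) + p_m * V(k+1, j) + p_d * V(k+1, j-1)]
  V(1,-1) = exp(-r*dt) * [p_u*0.000000 + p_m*0.000000 + p_d*0.000000] = 0.000000
  V(1,+0) = exp(-r*dt) * [p_u*50.748565 + p_m*0.000000 + p_d*0.000000] = 7.196059
  V(1,+1) = exp(-r*dt) * [p_u*149.182771 + p_m*50.748565 + p_d*0.000000] = 52.857078
  V(0,+0) = exp(-r*dt) * [p_u*52.857078 + p_m*7.196059 + p_d*0.000000] = 11.990504


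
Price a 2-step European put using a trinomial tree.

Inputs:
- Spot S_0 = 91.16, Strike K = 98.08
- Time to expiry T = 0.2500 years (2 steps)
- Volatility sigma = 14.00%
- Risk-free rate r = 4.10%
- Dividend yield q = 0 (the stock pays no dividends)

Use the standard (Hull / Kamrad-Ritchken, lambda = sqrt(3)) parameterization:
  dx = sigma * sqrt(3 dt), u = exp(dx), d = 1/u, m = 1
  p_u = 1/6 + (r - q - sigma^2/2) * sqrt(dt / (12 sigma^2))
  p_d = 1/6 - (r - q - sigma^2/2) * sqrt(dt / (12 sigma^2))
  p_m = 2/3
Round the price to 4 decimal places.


dt = T/N = 0.125000; dx = sigma*sqrt(3*dt) = 0.085732
u = exp(dx) = 1.089514; d = 1/u = 0.917840
p_u = 0.189412, p_m = 0.666667, p_d = 0.143921
Discount per step: exp(-r*dt) = 0.994888
Stock lattice S(k, j) with j the centered position index:
  k=0: S(0,+0) = 91.1600
  k=1: S(1,-1) = 83.6703; S(1,+0) = 91.1600; S(1,+1) = 99.3201
  k=2: S(2,-2) = 76.7960; S(2,-1) = 83.6703; S(2,+0) = 91.1600; S(2,+1) = 99.3201; S(2,+2) = 108.2107
Terminal payoffs V(N, j) = max(K - S_T, 0):
  V(2,-2) = 21.284049; V(2,-1) = 14.409701; V(2,+0) = 6.920000; V(2,+1) = 0.000000; V(2,+2) = 0.000000
Backward induction: V(k, j) = exp(-r*dt) * [p_u * V(k+1, j+1) + p_m * V(k+1, j) + p_d * V(k+1, j-1)]
  V(1,-1) = exp(-r*dt) * [p_u*6.920000 + p_m*14.409701 + p_d*21.284049] = 13.908962
  V(1,+0) = exp(-r*dt) * [p_u*0.000000 + p_m*6.920000 + p_d*14.409701] = 6.653014
  V(1,+1) = exp(-r*dt) * [p_u*0.000000 + p_m*0.000000 + p_d*6.920000] = 0.990845
  V(0,+0) = exp(-r*dt) * [p_u*0.990845 + p_m*6.653014 + p_d*13.908962] = 6.590952

Answer: Price = V(0,0) = 6.5910


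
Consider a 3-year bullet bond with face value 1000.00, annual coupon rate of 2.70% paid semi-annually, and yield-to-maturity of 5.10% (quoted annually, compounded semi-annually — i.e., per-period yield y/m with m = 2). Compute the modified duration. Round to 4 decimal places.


Coupon per period c = face * coupon_rate / m = 13.500000
Periods per year m = 2; per-period yield y/m = 0.025500
Number of cashflows N = 6
Cashflows (t years, CF_t, discount factor 1/(1+y/m)^(m*t), PV):
  t = 0.5000: CF_t = 13.500000, DF = 0.975134, PV = 13.164310
  t = 1.0000: CF_t = 13.500000, DF = 0.950886, PV = 12.836967
  t = 1.5000: CF_t = 13.500000, DF = 0.927242, PV = 12.517764
  t = 2.0000: CF_t = 13.500000, DF = 0.904185, PV = 12.206499
  t = 2.5000: CF_t = 13.500000, DF = 0.881702, PV = 11.902973
  t = 3.0000: CF_t = 1013.500000, DF = 0.859777, PV = 871.384368
Price P = sum_t PV_t = 934.012882
First compute Macaulay numerator sum_t t * PV_t:
  t * PV_t at t = 0.5000: 6.582155
  t * PV_t at t = 1.0000: 12.836967
  t * PV_t at t = 1.5000: 18.776647
  t * PV_t at t = 2.0000: 24.412997
  t * PV_t at t = 2.5000: 29.757432
  t * PV_t at t = 3.0000: 2614.153104
Macaulay duration D = 2706.519303 / 934.012882 = 2.897732
Modified duration = D / (1 + y/m) = 2.897732 / (1 + 0.025500) = 2.825678

Answer: Modified duration = 2.8257


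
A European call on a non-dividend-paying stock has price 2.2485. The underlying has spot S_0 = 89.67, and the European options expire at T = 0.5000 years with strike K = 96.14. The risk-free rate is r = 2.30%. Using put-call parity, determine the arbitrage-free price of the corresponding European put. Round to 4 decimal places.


Put-call parity: C - P = S_0 * exp(-qT) - K * exp(-rT).
S_0 * exp(-qT) = 89.6700 * 1.00000000 = 89.67000000
K * exp(-rT) = 96.1400 * 0.98856587 = 95.04072296
P = C - S*exp(-qT) + K*exp(-rT)
P = 2.2485 - 89.67000000 + 95.04072296 = 7.6192

Answer: Put price = 7.6192


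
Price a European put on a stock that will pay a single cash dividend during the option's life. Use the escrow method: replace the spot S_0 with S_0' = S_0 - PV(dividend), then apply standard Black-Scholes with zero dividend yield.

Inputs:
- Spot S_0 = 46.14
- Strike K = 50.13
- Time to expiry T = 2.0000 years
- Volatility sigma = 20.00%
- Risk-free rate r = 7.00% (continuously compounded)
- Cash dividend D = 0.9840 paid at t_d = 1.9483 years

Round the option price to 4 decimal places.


PV(D) = D * exp(-r * t_d) = 0.9840 * 0.87251014 = 0.85854998
S_0' = S_0 - PV(D) = 46.1400 - 0.85854998 = 45.28145002
d1 = (ln(S_0'/K) + (r + sigma^2/2)*T) / (sigma*sqrt(T)) = 0.27675391
d2 = d1 - sigma*sqrt(T) = -0.00608881
exp(-rT) = 0.86935824
N(-d1) = 0.39098454; N(-d2) = 0.50242907
P = K * exp(-rT) * N(-d2) - S_0' * N(-d1) = 50.1300 * 0.86935824 * 0.50242907 - 45.28145002 * 0.39098454 = 4.1920

Answer: Price = 4.1920


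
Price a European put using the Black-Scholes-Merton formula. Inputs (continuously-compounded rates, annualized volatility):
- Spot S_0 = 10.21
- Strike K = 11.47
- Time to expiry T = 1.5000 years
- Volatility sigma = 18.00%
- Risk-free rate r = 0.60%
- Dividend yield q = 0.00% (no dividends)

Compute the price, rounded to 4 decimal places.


d1 = (ln(S/K) + (r - q + 0.5*sigma^2) * T) / (sigma * sqrt(T)) = -0.37680092
d2 = d1 - sigma * sqrt(T) = -0.59725500
exp(-rT) = 0.99104038; exp(-qT) = 1.00000000
P = K * exp(-rT) * N(-d2) - S_0 * exp(-qT) * N(-d1)
N(-d1) = 0.64683922; N(-d2) = 0.72483143
P = 11.4700 * 0.99104038 * 0.72483143 - 10.2100 * 1.00000000 * 0.64683922 = 1.6351

Answer: Price = 1.6351


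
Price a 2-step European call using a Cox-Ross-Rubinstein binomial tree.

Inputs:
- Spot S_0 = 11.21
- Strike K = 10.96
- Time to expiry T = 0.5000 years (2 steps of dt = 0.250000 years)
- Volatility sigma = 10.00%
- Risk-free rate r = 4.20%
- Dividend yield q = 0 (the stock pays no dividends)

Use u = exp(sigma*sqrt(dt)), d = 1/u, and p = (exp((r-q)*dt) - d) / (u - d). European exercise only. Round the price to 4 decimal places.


Answer: Price = V(0,0) = 0.6102

Derivation:
dt = T/N = 0.250000
u = exp(sigma*sqrt(dt)) = 1.051271; d = 1/u = 0.951229
p = (exp((r-q)*dt) - d) / (u - d) = 0.593012
Discount per step: exp(-r*dt) = 0.989555
Stock lattice S(k, i) with i counting down-moves:
  k=0: S(0,0) = 11.2100
  k=1: S(1,0) = 11.7847; S(1,1) = 10.6633
  k=2: S(2,0) = 12.3890; S(2,1) = 11.2100; S(2,2) = 10.1432
Terminal payoffs V(N, i) = max(S_T - K, 0):
  V(2,0) = 1.428966; V(2,1) = 0.250000; V(2,2) = 0.000000
Backward induction: V(k, i) = exp(-r*dt) * [p * V(k+1, i) + (1-p) * V(k+1, i+1)].
  V(1,0) = exp(-r*dt) * [p*1.428966 + (1-p)*0.250000] = 0.939227
  V(1,1) = exp(-r*dt) * [p*0.250000 + (1-p)*0.000000] = 0.146704
  V(0,0) = exp(-r*dt) * [p*0.939227 + (1-p)*0.146704] = 0.610238


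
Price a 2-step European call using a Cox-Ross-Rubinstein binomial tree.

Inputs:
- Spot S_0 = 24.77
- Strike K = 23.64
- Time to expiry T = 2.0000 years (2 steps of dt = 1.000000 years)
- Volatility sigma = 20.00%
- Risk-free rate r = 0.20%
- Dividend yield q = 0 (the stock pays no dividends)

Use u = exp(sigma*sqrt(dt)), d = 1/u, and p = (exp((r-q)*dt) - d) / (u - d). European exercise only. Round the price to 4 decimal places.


Answer: Price = V(0,0) = 3.3049

Derivation:
dt = T/N = 1.000000
u = exp(sigma*sqrt(dt)) = 1.221403; d = 1/u = 0.818731
p = (exp((r-q)*dt) - d) / (u - d) = 0.455138
Discount per step: exp(-r*dt) = 0.998002
Stock lattice S(k, i) with i counting down-moves:
  k=0: S(0,0) = 24.7700
  k=1: S(1,0) = 30.2541; S(1,1) = 20.2800
  k=2: S(2,0) = 36.9525; S(2,1) = 24.7700; S(2,2) = 16.6038
Terminal payoffs V(N, i) = max(S_T - K, 0):
  V(2,0) = 13.312498; V(2,1) = 1.130000; V(2,2) = 0.000000
Backward induction: V(k, i) = exp(-r*dt) * [p * V(k+1, i) + (1-p) * V(k+1, i+1)].
  V(1,0) = exp(-r*dt) * [p*13.312498 + (1-p)*1.130000] = 6.661379
  V(1,1) = exp(-r*dt) * [p*1.130000 + (1-p)*0.000000] = 0.513278
  V(0,0) = exp(-r*dt) * [p*6.661379 + (1-p)*0.513278] = 3.304895


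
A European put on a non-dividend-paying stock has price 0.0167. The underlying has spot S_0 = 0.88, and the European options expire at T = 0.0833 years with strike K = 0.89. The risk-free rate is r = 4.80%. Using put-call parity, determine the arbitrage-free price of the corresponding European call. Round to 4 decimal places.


Answer: Call price = 0.0103

Derivation:
Put-call parity: C - P = S_0 * exp(-qT) - K * exp(-rT).
S_0 * exp(-qT) = 0.8800 * 1.00000000 = 0.88000000
K * exp(-rT) = 0.8900 * 0.99600958 = 0.88644853
C = P + S*exp(-qT) - K*exp(-rT)
C = 0.0167 + 0.88000000 - 0.88644853 = 0.0103


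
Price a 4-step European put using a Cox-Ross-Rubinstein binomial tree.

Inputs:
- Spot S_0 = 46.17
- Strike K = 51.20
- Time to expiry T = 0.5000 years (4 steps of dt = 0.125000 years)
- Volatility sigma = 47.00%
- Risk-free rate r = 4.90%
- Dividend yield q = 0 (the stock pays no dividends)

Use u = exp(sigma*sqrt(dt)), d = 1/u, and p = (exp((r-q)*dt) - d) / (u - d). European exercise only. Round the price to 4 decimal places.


dt = T/N = 0.125000
u = exp(sigma*sqrt(dt)) = 1.180774; d = 1/u = 0.846902
p = (exp((r-q)*dt) - d) / (u - d) = 0.476954
Discount per step: exp(-r*dt) = 0.993894
Stock lattice S(k, i) with i counting down-moves:
  k=0: S(0,0) = 46.1700
  k=1: S(1,0) = 54.5163; S(1,1) = 39.1015
  k=2: S(2,0) = 64.3715; S(2,1) = 46.1700; S(2,2) = 33.1151
  k=3: S(3,0) = 76.0081; S(3,1) = 54.5163; S(3,2) = 39.1015; S(3,3) = 28.0453
  k=4: S(4,0) = 89.7484; S(4,1) = 64.3715; S(4,2) = 46.1700; S(4,3) = 33.1151; S(4,4) = 23.7516
Terminal payoffs V(N, i) = max(K - S_T, 0):
  V(4,0) = 0.000000; V(4,1) = 0.000000; V(4,2) = 5.030000; V(4,3) = 18.084878; V(4,4) = 27.448401
Backward induction: V(k, i) = exp(-r*dt) * [p * V(k+1, i) + (1-p) * V(k+1, i+1)].
  V(3,0) = exp(-r*dt) * [p*0.000000 + (1-p)*0.000000] = 0.000000
  V(3,1) = exp(-r*dt) * [p*0.000000 + (1-p)*5.030000] = 2.614854
  V(3,2) = exp(-r*dt) * [p*5.030000 + (1-p)*18.084878] = 11.785885
  V(3,3) = exp(-r*dt) * [p*18.084878 + (1-p)*27.448401] = 22.842089
  V(2,0) = exp(-r*dt) * [p*0.000000 + (1-p)*2.614854] = 1.359336
  V(2,1) = exp(-r*dt) * [p*2.614854 + (1-p)*11.785885] = 7.366463
  V(2,2) = exp(-r*dt) * [p*11.785885 + (1-p)*22.842089] = 17.461504
  V(1,0) = exp(-r*dt) * [p*1.359336 + (1-p)*7.366463] = 4.473850
  V(1,1) = exp(-r*dt) * [p*7.366463 + (1-p)*17.461504] = 12.569405
  V(0,0) = exp(-r*dt) * [p*4.473850 + (1-p)*12.569405] = 8.655019

Answer: Price = V(0,0) = 8.6550


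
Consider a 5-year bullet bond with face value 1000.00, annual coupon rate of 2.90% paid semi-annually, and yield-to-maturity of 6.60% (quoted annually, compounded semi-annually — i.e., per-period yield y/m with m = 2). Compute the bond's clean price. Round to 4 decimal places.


Answer: Price = 844.5801

Derivation:
Coupon per period c = face * coupon_rate / m = 14.500000
Periods per year m = 2; per-period yield y/m = 0.033000
Number of cashflows N = 10
Cashflows (t years, CF_t, discount factor 1/(1+y/m)^(m*t), PV):
  t = 0.5000: CF_t = 14.500000, DF = 0.968054, PV = 14.036786
  t = 1.0000: CF_t = 14.500000, DF = 0.937129, PV = 13.588370
  t = 1.5000: CF_t = 14.500000, DF = 0.907192, PV = 13.154279
  t = 2.0000: CF_t = 14.500000, DF = 0.878211, PV = 12.734055
  t = 2.5000: CF_t = 14.500000, DF = 0.850156, PV = 12.327255
  t = 3.0000: CF_t = 14.500000, DF = 0.822997, PV = 11.933452
  t = 3.5000: CF_t = 14.500000, DF = 0.796705, PV = 11.552228
  t = 4.0000: CF_t = 14.500000, DF = 0.771254, PV = 11.183183
  t = 4.5000: CF_t = 14.500000, DF = 0.746616, PV = 10.825927
  t = 5.0000: CF_t = 1014.500000, DF = 0.722764, PV = 733.244537
Price P = sum_t PV_t = 844.580072


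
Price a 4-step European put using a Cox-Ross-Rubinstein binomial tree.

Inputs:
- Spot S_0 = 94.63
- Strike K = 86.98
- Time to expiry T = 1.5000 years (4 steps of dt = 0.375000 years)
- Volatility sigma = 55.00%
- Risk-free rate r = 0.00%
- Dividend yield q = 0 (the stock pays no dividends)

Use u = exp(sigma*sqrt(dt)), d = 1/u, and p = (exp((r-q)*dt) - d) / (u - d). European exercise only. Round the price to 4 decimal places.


dt = T/N = 0.375000
u = exp(sigma*sqrt(dt)) = 1.400466; d = 1/u = 0.714048
p = (exp((r-q)*dt) - d) / (u - d) = 0.416586
Discount per step: exp(-r*dt) = 1.000000
Stock lattice S(k, i) with i counting down-moves:
  k=0: S(0,0) = 94.6300
  k=1: S(1,0) = 132.5261; S(1,1) = 67.5704
  k=2: S(2,0) = 185.5982; S(2,1) = 94.6300; S(2,2) = 48.2485
  k=3: S(3,0) = 259.9239; S(3,1) = 132.5261; S(3,2) = 67.5704; S(3,3) = 34.4518
  k=4: S(4,0) = 364.0146; S(4,1) = 185.5982; S(4,2) = 94.6300; S(4,3) = 48.2485; S(4,4) = 24.6002
Terminal payoffs V(N, i) = max(K - S_T, 0):
  V(4,0) = 0.000000; V(4,1) = 0.000000; V(4,2) = 0.000000; V(4,3) = 38.731494; V(4,4) = 62.379785
Backward induction: V(k, i) = exp(-r*dt) * [p * V(k+1, i) + (1-p) * V(k+1, i+1)].
  V(3,0) = exp(-r*dt) * [p*0.000000 + (1-p)*0.000000] = 0.000000
  V(3,1) = exp(-r*dt) * [p*0.000000 + (1-p)*0.000000] = 0.000000
  V(3,2) = exp(-r*dt) * [p*0.000000 + (1-p)*38.731494] = 22.596502
  V(3,3) = exp(-r*dt) * [p*38.731494 + (1-p)*62.379785] = 52.528242
  V(2,0) = exp(-r*dt) * [p*0.000000 + (1-p)*0.000000] = 0.000000
  V(2,1) = exp(-r*dt) * [p*0.000000 + (1-p)*22.596502] = 13.183120
  V(2,2) = exp(-r*dt) * [p*22.596502 + (1-p)*52.528242] = 40.059103
  V(1,0) = exp(-r*dt) * [p*0.000000 + (1-p)*13.183120] = 7.691219
  V(1,1) = exp(-r*dt) * [p*13.183120 + (1-p)*40.059103] = 28.862949
  V(0,0) = exp(-r*dt) * [p*7.691219 + (1-p)*28.862949] = 20.043107

Answer: Price = V(0,0) = 20.0431


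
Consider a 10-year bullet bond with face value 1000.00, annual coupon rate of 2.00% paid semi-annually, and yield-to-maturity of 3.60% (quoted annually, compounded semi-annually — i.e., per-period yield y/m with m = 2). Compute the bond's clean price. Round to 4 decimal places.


Coupon per period c = face * coupon_rate / m = 10.000000
Periods per year m = 2; per-period yield y/m = 0.018000
Number of cashflows N = 20
Cashflows (t years, CF_t, discount factor 1/(1+y/m)^(m*t), PV):
  t = 0.5000: CF_t = 10.000000, DF = 0.982318, PV = 9.823183
  t = 1.0000: CF_t = 10.000000, DF = 0.964949, PV = 9.649492
  t = 1.5000: CF_t = 10.000000, DF = 0.947887, PV = 9.478872
  t = 2.0000: CF_t = 10.000000, DF = 0.931127, PV = 9.311269
  t = 2.5000: CF_t = 10.000000, DF = 0.914663, PV = 9.146630
  t = 3.0000: CF_t = 10.000000, DF = 0.898490, PV = 8.984902
  t = 3.5000: CF_t = 10.000000, DF = 0.882603, PV = 8.826033
  t = 4.0000: CF_t = 10.000000, DF = 0.866997, PV = 8.669974
  t = 4.5000: CF_t = 10.000000, DF = 0.851667, PV = 8.516673
  t = 5.0000: CF_t = 10.000000, DF = 0.836608, PV = 8.366084
  t = 5.5000: CF_t = 10.000000, DF = 0.821816, PV = 8.218157
  t = 6.0000: CF_t = 10.000000, DF = 0.807285, PV = 8.072846
  t = 6.5000: CF_t = 10.000000, DF = 0.793010, PV = 7.930104
  t = 7.0000: CF_t = 10.000000, DF = 0.778989, PV = 7.789886
  t = 7.5000: CF_t = 10.000000, DF = 0.765215, PV = 7.652147
  t = 8.0000: CF_t = 10.000000, DF = 0.751684, PV = 7.516844
  t = 8.5000: CF_t = 10.000000, DF = 0.738393, PV = 7.383933
  t = 9.0000: CF_t = 10.000000, DF = 0.725337, PV = 7.253373
  t = 9.5000: CF_t = 10.000000, DF = 0.712512, PV = 7.125121
  t = 10.0000: CF_t = 1010.000000, DF = 0.699914, PV = 706.912748
Price P = sum_t PV_t = 866.628272

Answer: Price = 866.6283


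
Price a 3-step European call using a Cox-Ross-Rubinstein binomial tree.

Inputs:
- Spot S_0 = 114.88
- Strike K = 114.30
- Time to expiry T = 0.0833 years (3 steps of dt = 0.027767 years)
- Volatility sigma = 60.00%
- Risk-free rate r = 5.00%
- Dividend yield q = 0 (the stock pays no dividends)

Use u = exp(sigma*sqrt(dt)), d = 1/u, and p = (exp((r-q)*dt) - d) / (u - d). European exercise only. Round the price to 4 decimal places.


dt = T/N = 0.027767
u = exp(sigma*sqrt(dt)) = 1.105149; d = 1/u = 0.904856
p = (exp((r-q)*dt) - d) / (u - d) = 0.481962
Discount per step: exp(-r*dt) = 0.998613
Stock lattice S(k, i) with i counting down-moves:
  k=0: S(0,0) = 114.8800
  k=1: S(1,0) = 126.9595; S(1,1) = 103.9498
  k=2: S(2,0) = 140.3091; S(2,1) = 114.8800; S(2,2) = 94.0596
  k=3: S(3,0) = 155.0625; S(3,1) = 126.9595; S(3,2) = 103.9498; S(3,3) = 85.1103
Terminal payoffs V(N, i) = max(S_T - K, 0):
  V(3,0) = 40.762475; V(3,1) = 12.659496; V(3,2) = 0.000000; V(3,3) = 0.000000
Backward induction: V(k, i) = exp(-r*dt) * [p * V(k+1, i) + (1-p) * V(k+1, i+1)].
  V(2,0) = exp(-r*dt) * [p*40.762475 + (1-p)*12.659496] = 26.167712
  V(2,1) = exp(-r*dt) * [p*12.659496 + (1-p)*0.000000] = 6.092932
  V(2,2) = exp(-r*dt) * [p*0.000000 + (1-p)*0.000000] = 0.000000
  V(1,0) = exp(-r*dt) * [p*26.167712 + (1-p)*6.092932] = 15.746339
  V(1,1) = exp(-r*dt) * [p*6.092932 + (1-p)*0.000000] = 2.932488
  V(0,0) = exp(-r*dt) * [p*15.746339 + (1-p)*2.932488] = 9.095643

Answer: Price = V(0,0) = 9.0956


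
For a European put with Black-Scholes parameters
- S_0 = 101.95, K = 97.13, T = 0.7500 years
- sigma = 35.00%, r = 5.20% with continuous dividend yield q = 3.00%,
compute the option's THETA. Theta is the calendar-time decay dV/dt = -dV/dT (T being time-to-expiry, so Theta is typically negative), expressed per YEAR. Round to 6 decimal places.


d1 = 0.3657751811; d2 = 0.0626662897
phi(d1) = 0.3731278059; exp(-qT) = 0.9777512372; exp(-rT) = 0.9617507091
Theta = -S*exp(-qT)*phi(d1)*sigma/(2*sqrt(T)) + r*K*exp(-rT)*N(-d2) - q*S*exp(-qT)*N(-d1)
N(-d1) = 0.3572664205; N(-d2) = 0.4750161208; sqrt(T) = 0.8660254038
Term 1 = -101.9500 * 0.9777512372 * 0.3731278059 * 0.3500 / (2 * 0.8660254038) = -7.5158938129
Term 2 = 0.0520 * 97.1300 * 0.9617507091 * 0.4750161208 = 2.3074250134
Term 3 = -0.0300 * 101.9500 * 0.9777512372 * 0.3572664205 = -1.0683881385
Theta = -7.5158938129 + (2.3074250134) + (-1.0683881385) = -6.276857

Answer: Theta = -6.276857


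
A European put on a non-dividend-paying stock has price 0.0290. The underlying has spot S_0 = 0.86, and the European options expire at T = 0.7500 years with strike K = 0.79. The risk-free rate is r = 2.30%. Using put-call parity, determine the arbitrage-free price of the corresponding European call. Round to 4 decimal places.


Put-call parity: C - P = S_0 * exp(-qT) - K * exp(-rT).
S_0 * exp(-qT) = 0.8600 * 1.00000000 = 0.86000000
K * exp(-rT) = 0.7900 * 0.98289793 = 0.77648936
C = P + S*exp(-qT) - K*exp(-rT)
C = 0.0290 + 0.86000000 - 0.77648936 = 0.1125

Answer: Call price = 0.1125


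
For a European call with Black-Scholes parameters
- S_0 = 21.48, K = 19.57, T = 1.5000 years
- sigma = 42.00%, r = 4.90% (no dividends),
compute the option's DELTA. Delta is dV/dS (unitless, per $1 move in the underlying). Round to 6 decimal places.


Answer: Delta = 0.719421

Derivation:
d1 = 0.5811210062; d2 = 0.0667281602
phi(d1) = 0.3369605745; exp(-qT) = 1.0000000000; exp(-rT) = 0.9291361458
N(d1) = 0.7194205490
Delta = exp(-qT) * N(d1) = 1.0000000000 * 0.7194205490 = 0.719421


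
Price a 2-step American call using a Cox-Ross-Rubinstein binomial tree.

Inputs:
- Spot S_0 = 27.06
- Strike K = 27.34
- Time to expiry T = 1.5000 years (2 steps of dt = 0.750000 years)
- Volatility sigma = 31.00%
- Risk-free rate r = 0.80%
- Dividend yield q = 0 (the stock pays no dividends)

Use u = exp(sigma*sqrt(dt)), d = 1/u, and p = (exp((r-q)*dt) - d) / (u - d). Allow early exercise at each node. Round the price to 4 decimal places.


Answer: Price = V(0,0) = 3.6977

Derivation:
dt = T/N = 0.750000
u = exp(sigma*sqrt(dt)) = 1.307959; d = 1/u = 0.764550
p = (exp((r-q)*dt) - d) / (u - d) = 0.444358
Discount per step: exp(-r*dt) = 0.994018
Stock lattice S(k, i) with i counting down-moves:
  k=0: S(0,0) = 27.0600
  k=1: S(1,0) = 35.3934; S(1,1) = 20.6887
  k=2: S(2,0) = 46.2931; S(2,1) = 27.0600; S(2,2) = 15.8176
Terminal payoffs V(N, i) = max(S_T - K, 0):
  V(2,0) = 18.953075; V(2,1) = 0.000000; V(2,2) = 0.000000
Backward induction: V(k, i) = exp(-r*dt) * [p * V(k+1, i) + (1-p) * V(k+1, i+1)]; then take max(V_cont, immediate exercise) for American.
  V(1,0) = exp(-r*dt) * [p*18.953075 + (1-p)*0.000000] = 8.371567; exercise = 8.053369; V(1,0) = max -> 8.371567
  V(1,1) = exp(-r*dt) * [p*0.000000 + (1-p)*0.000000] = 0.000000; exercise = 0.000000; V(1,1) = max -> 0.000000
  V(0,0) = exp(-r*dt) * [p*8.371567 + (1-p)*0.000000] = 3.697719; exercise = 0.000000; V(0,0) = max -> 3.697719


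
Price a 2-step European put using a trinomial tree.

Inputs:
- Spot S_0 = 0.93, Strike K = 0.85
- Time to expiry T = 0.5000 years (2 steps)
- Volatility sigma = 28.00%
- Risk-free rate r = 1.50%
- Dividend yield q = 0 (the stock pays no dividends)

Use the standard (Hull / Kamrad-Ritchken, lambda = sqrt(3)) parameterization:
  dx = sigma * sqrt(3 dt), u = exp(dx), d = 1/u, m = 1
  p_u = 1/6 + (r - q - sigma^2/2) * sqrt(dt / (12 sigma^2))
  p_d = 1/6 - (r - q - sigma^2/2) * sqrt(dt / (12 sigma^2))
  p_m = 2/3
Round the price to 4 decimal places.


Answer: Price = V(0,0) = 0.0373

Derivation:
dt = T/N = 0.250000; dx = sigma*sqrt(3*dt) = 0.242487
u = exp(dx) = 1.274415; d = 1/u = 0.784674
p_u = 0.154192, p_m = 0.666667, p_d = 0.179142
Discount per step: exp(-r*dt) = 0.996257
Stock lattice S(k, j) with j the centered position index:
  k=0: S(0,+0) = 0.9300
  k=1: S(1,-1) = 0.7297; S(1,+0) = 0.9300; S(1,+1) = 1.1852
  k=2: S(2,-2) = 0.5726; S(2,-1) = 0.7297; S(2,+0) = 0.9300; S(2,+1) = 1.1852; S(2,+2) = 1.5104
Terminal payoffs V(N, j) = max(K - S_T, 0):
  V(2,-2) = 0.277387; V(2,-1) = 0.120253; V(2,+0) = 0.000000; V(2,+1) = 0.000000; V(2,+2) = 0.000000
Backward induction: V(k, j) = exp(-r*dt) * [p_u * V(k+1, j+1) + p_m * V(k+1, j) + p_d * V(k+1, j-1)]
  V(1,-1) = exp(-r*dt) * [p_u*0.000000 + p_m*0.120253 + p_d*0.277387] = 0.129374
  V(1,+0) = exp(-r*dt) * [p_u*0.000000 + p_m*0.000000 + p_d*0.120253] = 0.021462
  V(1,+1) = exp(-r*dt) * [p_u*0.000000 + p_m*0.000000 + p_d*0.000000] = 0.000000
  V(0,+0) = exp(-r*dt) * [p_u*0.000000 + p_m*0.021462 + p_d*0.129374] = 0.037344


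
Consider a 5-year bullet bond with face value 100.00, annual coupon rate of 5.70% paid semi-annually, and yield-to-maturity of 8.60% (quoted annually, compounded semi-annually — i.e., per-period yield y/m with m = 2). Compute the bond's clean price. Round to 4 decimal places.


Coupon per period c = face * coupon_rate / m = 2.850000
Periods per year m = 2; per-period yield y/m = 0.043000
Number of cashflows N = 10
Cashflows (t years, CF_t, discount factor 1/(1+y/m)^(m*t), PV):
  t = 0.5000: CF_t = 2.850000, DF = 0.958773, PV = 2.732502
  t = 1.0000: CF_t = 2.850000, DF = 0.919245, PV = 2.619849
  t = 1.5000: CF_t = 2.850000, DF = 0.881347, PV = 2.511840
  t = 2.0000: CF_t = 2.850000, DF = 0.845012, PV = 2.408284
  t = 2.5000: CF_t = 2.850000, DF = 0.810174, PV = 2.308997
  t = 3.0000: CF_t = 2.850000, DF = 0.776773, PV = 2.213803
  t = 3.5000: CF_t = 2.850000, DF = 0.744749, PV = 2.122534
  t = 4.0000: CF_t = 2.850000, DF = 0.714045, PV = 2.035028
  t = 4.5000: CF_t = 2.850000, DF = 0.684607, PV = 1.951129
  t = 5.0000: CF_t = 102.850000, DF = 0.656382, PV = 67.508928
Price P = sum_t PV_t = 88.412894

Answer: Price = 88.4129


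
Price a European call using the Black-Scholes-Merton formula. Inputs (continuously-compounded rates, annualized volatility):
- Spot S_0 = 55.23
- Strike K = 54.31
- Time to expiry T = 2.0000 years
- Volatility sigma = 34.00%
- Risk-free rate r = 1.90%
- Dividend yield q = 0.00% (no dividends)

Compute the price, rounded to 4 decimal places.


d1 = (ln(S/K) + (r - q + 0.5*sigma^2) * T) / (sigma * sqrt(T)) = 0.35438094
d2 = d1 - sigma * sqrt(T) = -0.12645167
exp(-rT) = 0.96271294; exp(-qT) = 1.00000000
C = S_0 * exp(-qT) * N(d1) - K * exp(-rT) * N(d2)
N(d1) = 0.63847329; N(d2) = 0.44968720
C = 55.2300 * 1.00000000 * 0.63847329 - 54.3100 * 0.96271294 * 0.44968720 = 11.7510

Answer: Price = 11.7510


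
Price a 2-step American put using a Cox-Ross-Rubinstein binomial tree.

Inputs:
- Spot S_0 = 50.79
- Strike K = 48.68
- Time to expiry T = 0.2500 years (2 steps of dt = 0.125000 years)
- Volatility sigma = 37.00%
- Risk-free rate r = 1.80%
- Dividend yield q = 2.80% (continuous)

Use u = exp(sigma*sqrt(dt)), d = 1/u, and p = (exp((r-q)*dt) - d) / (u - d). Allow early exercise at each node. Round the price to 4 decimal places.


dt = T/N = 0.125000
u = exp(sigma*sqrt(dt)) = 1.139757; d = 1/u = 0.877380
p = (exp((r-q)*dt) - d) / (u - d) = 0.462582
Discount per step: exp(-r*dt) = 0.997753
Stock lattice S(k, i) with i counting down-moves:
  k=0: S(0,0) = 50.7900
  k=1: S(1,0) = 57.8882; S(1,1) = 44.5621
  k=2: S(2,0) = 65.9785; S(2,1) = 50.7900; S(2,2) = 39.0979
Terminal payoffs V(N, i) = max(K - S_T, 0):
  V(2,0) = 0.000000; V(2,1) = 0.000000; V(2,2) = 9.582052
Backward induction: V(k, i) = exp(-r*dt) * [p * V(k+1, i) + (1-p) * V(k+1, i+1)]; then take max(V_cont, immediate exercise) for American.
  V(1,0) = exp(-r*dt) * [p*0.000000 + (1-p)*0.000000] = 0.000000; exercise = 0.000000; V(1,0) = max -> 0.000000
  V(1,1) = exp(-r*dt) * [p*0.000000 + (1-p)*9.582052] = 5.137997; exercise = 4.117855; V(1,1) = max -> 5.137997
  V(0,0) = exp(-r*dt) * [p*0.000000 + (1-p)*5.137997] = 2.755048; exercise = 0.000000; V(0,0) = max -> 2.755048

Answer: Price = V(0,0) = 2.7550


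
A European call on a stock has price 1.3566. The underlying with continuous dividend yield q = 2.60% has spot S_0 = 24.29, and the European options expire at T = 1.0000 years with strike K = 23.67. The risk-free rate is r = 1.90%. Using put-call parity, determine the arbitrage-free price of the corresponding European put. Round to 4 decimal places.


Answer: Put price = 0.9145

Derivation:
Put-call parity: C - P = S_0 * exp(-qT) - K * exp(-rT).
S_0 * exp(-qT) = 24.2900 * 0.97433509 = 23.66659933
K * exp(-rT) = 23.6700 * 0.98117936 = 23.22451550
P = C - S*exp(-qT) + K*exp(-rT)
P = 1.3566 - 23.66659933 + 23.22451550 = 0.9145


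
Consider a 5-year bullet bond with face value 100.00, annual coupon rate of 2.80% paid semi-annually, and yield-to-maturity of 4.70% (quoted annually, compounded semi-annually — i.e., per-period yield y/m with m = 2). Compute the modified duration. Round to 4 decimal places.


Coupon per period c = face * coupon_rate / m = 1.400000
Periods per year m = 2; per-period yield y/m = 0.023500
Number of cashflows N = 10
Cashflows (t years, CF_t, discount factor 1/(1+y/m)^(m*t), PV):
  t = 0.5000: CF_t = 1.400000, DF = 0.977040, PV = 1.367855
  t = 1.0000: CF_t = 1.400000, DF = 0.954606, PV = 1.336449
  t = 1.5000: CF_t = 1.400000, DF = 0.932688, PV = 1.305763
  t = 2.0000: CF_t = 1.400000, DF = 0.911273, PV = 1.275783
  t = 2.5000: CF_t = 1.400000, DF = 0.890350, PV = 1.246490
  t = 3.0000: CF_t = 1.400000, DF = 0.869907, PV = 1.217870
  t = 3.5000: CF_t = 1.400000, DF = 0.849934, PV = 1.189907
  t = 4.0000: CF_t = 1.400000, DF = 0.830419, PV = 1.162586
  t = 4.5000: CF_t = 1.400000, DF = 0.811352, PV = 1.135893
  t = 5.0000: CF_t = 101.400000, DF = 0.792723, PV = 80.382125
Price P = sum_t PV_t = 91.620722
First compute Macaulay numerator sum_t t * PV_t:
  t * PV_t at t = 0.5000: 0.683928
  t * PV_t at t = 1.0000: 1.336449
  t * PV_t at t = 1.5000: 1.958645
  t * PV_t at t = 2.0000: 2.551565
  t * PV_t at t = 2.5000: 3.116225
  t * PV_t at t = 3.0000: 3.653610
  t * PV_t at t = 3.5000: 4.164675
  t * PV_t at t = 4.0000: 4.650346
  t * PV_t at t = 4.5000: 5.111518
  t * PV_t at t = 5.0000: 401.910627
Macaulay duration D = 429.137588 / 91.620722 = 4.683849
Modified duration = D / (1 + y/m) = 4.683849 / (1 + 0.023500) = 4.576305

Answer: Modified duration = 4.5763


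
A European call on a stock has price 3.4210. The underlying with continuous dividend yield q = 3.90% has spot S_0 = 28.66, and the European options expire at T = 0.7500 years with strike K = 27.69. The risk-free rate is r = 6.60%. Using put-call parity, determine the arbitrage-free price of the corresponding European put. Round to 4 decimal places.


Put-call parity: C - P = S_0 * exp(-qT) - K * exp(-rT).
S_0 * exp(-qT) = 28.6600 * 0.97117364 = 27.83383654
K * exp(-rT) = 27.6900 * 0.95170516 = 26.35271583
P = C - S*exp(-qT) + K*exp(-rT)
P = 3.4210 - 27.83383654 + 26.35271583 = 1.9399

Answer: Put price = 1.9399


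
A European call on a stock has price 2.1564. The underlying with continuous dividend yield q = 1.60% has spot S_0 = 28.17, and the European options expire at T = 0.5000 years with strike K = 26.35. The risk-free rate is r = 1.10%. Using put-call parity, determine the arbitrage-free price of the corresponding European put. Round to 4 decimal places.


Answer: Put price = 0.4163

Derivation:
Put-call parity: C - P = S_0 * exp(-qT) - K * exp(-rT).
S_0 * exp(-qT) = 28.1700 * 0.99203191 = 27.94553904
K * exp(-rT) = 26.3500 * 0.99451510 = 26.20547281
P = C - S*exp(-qT) + K*exp(-rT)
P = 2.1564 - 27.94553904 + 26.20547281 = 0.4163


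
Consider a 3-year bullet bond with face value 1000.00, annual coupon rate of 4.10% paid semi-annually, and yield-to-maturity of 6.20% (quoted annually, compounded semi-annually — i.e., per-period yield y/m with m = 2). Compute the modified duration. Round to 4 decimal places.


Answer: Modified duration = 2.7625

Derivation:
Coupon per period c = face * coupon_rate / m = 20.500000
Periods per year m = 2; per-period yield y/m = 0.031000
Number of cashflows N = 6
Cashflows (t years, CF_t, discount factor 1/(1+y/m)^(m*t), PV):
  t = 0.5000: CF_t = 20.500000, DF = 0.969932, PV = 19.883608
  t = 1.0000: CF_t = 20.500000, DF = 0.940768, PV = 19.285750
  t = 1.5000: CF_t = 20.500000, DF = 0.912481, PV = 18.705868
  t = 2.0000: CF_t = 20.500000, DF = 0.885045, PV = 18.143422
  t = 2.5000: CF_t = 20.500000, DF = 0.858434, PV = 17.597887
  t = 3.0000: CF_t = 1020.500000, DF = 0.832622, PV = 849.690998
Price P = sum_t PV_t = 943.307534
First compute Macaulay numerator sum_t t * PV_t:
  t * PV_t at t = 0.5000: 9.941804
  t * PV_t at t = 1.0000: 19.285750
  t * PV_t at t = 1.5000: 28.058802
  t * PV_t at t = 2.0000: 36.286844
  t * PV_t at t = 2.5000: 43.994719
  t * PV_t at t = 3.0000: 2549.072995
Macaulay duration D = 2686.640913 / 943.307534 = 2.848107
Modified duration = D / (1 + y/m) = 2.848107 / (1 + 0.031000) = 2.762471


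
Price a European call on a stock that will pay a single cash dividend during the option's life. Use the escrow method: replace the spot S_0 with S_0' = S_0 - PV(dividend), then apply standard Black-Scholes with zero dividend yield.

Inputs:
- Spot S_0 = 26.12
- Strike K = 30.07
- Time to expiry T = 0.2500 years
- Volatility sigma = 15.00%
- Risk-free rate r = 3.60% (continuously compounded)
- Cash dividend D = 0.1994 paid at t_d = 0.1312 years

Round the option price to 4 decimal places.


Answer: Price = 0.0256

Derivation:
PV(D) = D * exp(-r * t_d) = 0.1994 * 0.99528794 = 0.19846041
S_0' = S_0 - PV(D) = 26.1200 - 0.19846041 = 25.92153959
d1 = (ln(S_0'/K) + (r + sigma^2/2)*T) / (sigma*sqrt(T)) = -1.82188306
d2 = d1 - sigma*sqrt(T) = -1.89688306
exp(-rT) = 0.99104038
N(d1) = 0.03423637; N(d2) = 0.02892169
C = S_0' * N(d1) - K * exp(-rT) * N(d2) = 25.92153959 * 0.03423637 - 30.0700 * 0.99104038 * 0.02892169 = 0.0256


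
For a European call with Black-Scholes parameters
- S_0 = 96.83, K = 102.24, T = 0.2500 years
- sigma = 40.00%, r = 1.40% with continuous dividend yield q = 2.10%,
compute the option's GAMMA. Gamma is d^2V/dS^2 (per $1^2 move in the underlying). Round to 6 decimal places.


d1 = -0.1805806350; d2 = -0.3805806350
phi(d1) = 0.3924903939; exp(-qT) = 0.9947637572; exp(-rT) = 0.9965061179
Gamma = exp(-qT) * phi(d1) / (S * sigma * sqrt(T)) = 0.9947637572 * 0.3924903939 / (96.8300 * 0.4000 * 0.5000000000) = 0.020161

Answer: Gamma = 0.020161


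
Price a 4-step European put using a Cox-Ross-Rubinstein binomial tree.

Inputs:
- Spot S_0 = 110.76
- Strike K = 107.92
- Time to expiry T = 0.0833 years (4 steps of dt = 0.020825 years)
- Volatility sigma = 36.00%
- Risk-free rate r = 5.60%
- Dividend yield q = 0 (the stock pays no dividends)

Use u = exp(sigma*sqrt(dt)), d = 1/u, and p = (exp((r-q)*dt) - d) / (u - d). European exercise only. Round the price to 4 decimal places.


Answer: Price = V(0,0) = 3.1594

Derivation:
dt = T/N = 0.020825
u = exp(sigma*sqrt(dt)) = 1.053324; d = 1/u = 0.949375
p = (exp((r-q)*dt) - d) / (u - d) = 0.498241
Discount per step: exp(-r*dt) = 0.998834
Stock lattice S(k, i) with i counting down-moves:
  k=0: S(0,0) = 110.7600
  k=1: S(1,0) = 116.6662; S(1,1) = 105.1528
  k=2: S(2,0) = 122.8873; S(2,1) = 110.7600; S(2,2) = 99.8295
  k=3: S(3,0) = 129.4402; S(3,1) = 116.6662; S(3,2) = 105.1528; S(3,3) = 94.7756
  k=4: S(4,0) = 136.3425; S(4,1) = 122.8873; S(4,2) = 110.7600; S(4,3) = 99.8295; S(4,4) = 89.9776
Terminal payoffs V(N, i) = max(K - S_T, 0):
  V(4,0) = 0.000000; V(4,1) = 0.000000; V(4,2) = 0.000000; V(4,3) = 8.090529; V(4,4) = 17.942362
Backward induction: V(k, i) = exp(-r*dt) * [p * V(k+1, i) + (1-p) * V(k+1, i+1)].
  V(3,0) = exp(-r*dt) * [p*0.000000 + (1-p)*0.000000] = 0.000000
  V(3,1) = exp(-r*dt) * [p*0.000000 + (1-p)*0.000000] = 0.000000
  V(3,2) = exp(-r*dt) * [p*0.000000 + (1-p)*8.090529] = 4.054767
  V(3,3) = exp(-r*dt) * [p*8.090529 + (1-p)*17.942362] = 13.018587
  V(2,0) = exp(-r*dt) * [p*0.000000 + (1-p)*0.000000] = 0.000000
  V(2,1) = exp(-r*dt) * [p*0.000000 + (1-p)*4.054767] = 2.032146
  V(2,2) = exp(-r*dt) * [p*4.054767 + (1-p)*13.018587] = 8.542480
  V(1,0) = exp(-r*dt) * [p*0.000000 + (1-p)*2.032146] = 1.018460
  V(1,1) = exp(-r*dt) * [p*2.032146 + (1-p)*8.542480] = 5.292591
  V(0,0) = exp(-r*dt) * [p*1.018460 + (1-p)*5.292591] = 3.159359


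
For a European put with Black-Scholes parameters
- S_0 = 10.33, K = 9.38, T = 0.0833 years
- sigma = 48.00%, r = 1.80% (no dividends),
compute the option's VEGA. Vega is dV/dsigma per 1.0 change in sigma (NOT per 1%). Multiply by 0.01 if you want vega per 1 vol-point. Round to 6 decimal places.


d1 = 0.7764610579; d2 = 0.6379247088
phi(d1) = 0.2951166962; exp(-qT) = 1.0000000000; exp(-rT) = 0.9985017235
Vega = S * exp(-qT) * phi(d1) * sqrt(T) = 10.3300 * 1.0000000000 * 0.2951166962 * 0.2886173938 = 0.879866

Answer: Vega = 0.879866


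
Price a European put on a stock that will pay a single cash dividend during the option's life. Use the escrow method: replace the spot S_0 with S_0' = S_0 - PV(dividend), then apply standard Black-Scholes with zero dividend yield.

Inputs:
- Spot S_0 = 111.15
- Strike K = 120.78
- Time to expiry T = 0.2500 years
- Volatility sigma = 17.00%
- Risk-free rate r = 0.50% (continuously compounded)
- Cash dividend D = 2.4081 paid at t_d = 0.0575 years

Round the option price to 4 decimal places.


Answer: Price = 12.4099

Derivation:
PV(D) = D * exp(-r * t_d) = 2.4081 * 0.99971254 = 2.40740777
S_0' = S_0 - PV(D) = 111.1500 - 2.40740777 = 108.74259223
d1 = (ln(S_0'/K) + (r + sigma^2/2)*T) / (sigma*sqrt(T)) = -1.17793716
d2 = d1 - sigma*sqrt(T) = -1.26293716
exp(-rT) = 0.99875078
N(-d1) = 0.88058917; N(-d2) = 0.89669412
P = K * exp(-rT) * N(-d2) - S_0' * N(-d1) = 120.7800 * 0.99875078 * 0.89669412 - 108.74259223 * 0.88058917 = 12.4099


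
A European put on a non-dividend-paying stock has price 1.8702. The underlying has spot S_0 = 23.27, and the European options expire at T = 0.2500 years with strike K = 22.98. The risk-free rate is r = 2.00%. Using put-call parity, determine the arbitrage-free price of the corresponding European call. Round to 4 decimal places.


Answer: Call price = 2.2748

Derivation:
Put-call parity: C - P = S_0 * exp(-qT) - K * exp(-rT).
S_0 * exp(-qT) = 23.2700 * 1.00000000 = 23.27000000
K * exp(-rT) = 22.9800 * 0.99501248 = 22.86538677
C = P + S*exp(-qT) - K*exp(-rT)
C = 1.8702 + 23.27000000 - 22.86538677 = 2.2748


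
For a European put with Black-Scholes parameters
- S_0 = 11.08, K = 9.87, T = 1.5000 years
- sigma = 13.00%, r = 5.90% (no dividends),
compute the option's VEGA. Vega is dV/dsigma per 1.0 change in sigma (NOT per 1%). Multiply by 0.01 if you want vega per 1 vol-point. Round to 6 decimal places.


Answer: Vega = 2.141970

Derivation:
d1 = 1.3617707588; d2 = 1.2025539255
phi(d1) = 0.1578439594; exp(-qT) = 1.0000000000; exp(-rT) = 0.9153031107
Vega = S * exp(-qT) * phi(d1) * sqrt(T) = 11.0800 * 1.0000000000 * 0.1578439594 * 1.2247448714 = 2.141970
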